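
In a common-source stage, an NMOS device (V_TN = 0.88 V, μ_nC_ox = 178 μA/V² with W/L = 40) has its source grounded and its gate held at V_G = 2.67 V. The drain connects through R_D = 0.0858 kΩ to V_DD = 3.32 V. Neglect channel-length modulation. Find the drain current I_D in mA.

V_GS = V_G = 2.67 V, so V_ov = 2.67 − 0.88 = 1.79 V.
k_n = μ_nC_ox · (W/L) = 7.12 mA/V².
Assume saturation: I_D = ½ k_n V_ov² = 0.5 × 7.12 × 1.79² = 11.4 mA, giving V_DS = V_DD − I_D R_D = 3.32 − 11.4 × 0.0858 = 2.34 V.
V_DS = 2.34 V ≥ V_ov = 1.79 V, confirming saturation.

I_D = 11.4 mA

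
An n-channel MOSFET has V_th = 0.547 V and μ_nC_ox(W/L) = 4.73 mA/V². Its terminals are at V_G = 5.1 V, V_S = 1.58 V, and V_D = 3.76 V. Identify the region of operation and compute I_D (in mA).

V_GS = V_G − V_S = 5.1 − 1.58 = 3.52 V; V_DS = V_D − V_S = 3.76 − 1.58 = 2.18 V.
V_ov = V_GS − V_th = 3.52 − 0.547 = 2.97 V.
Since V_DS = 2.18 V < V_ov = 2.97 V, the device is in the triode region.
I_D = k_n [V_ov · V_DS − ½ V_DS²] = 4.73 × [2.97 × 2.18 − 0.5 × 2.18²] = 19.4 mA.

Triode; I_D = 19.4 mA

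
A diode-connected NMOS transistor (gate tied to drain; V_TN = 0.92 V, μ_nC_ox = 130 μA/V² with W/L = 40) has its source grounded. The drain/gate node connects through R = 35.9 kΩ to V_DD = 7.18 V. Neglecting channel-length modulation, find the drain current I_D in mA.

With gate tied to drain, V_GS = V_DS ≥ V_GS − V_TN, so the device is in saturation.
k_n = μ_nC_ox · (W/L) = 5.2 mA/V².
KCL at the drain: ½ k_n (V_GS − V_TN)² = (V_DD − V_GS)/R.
Let x = V_GS − 0.92. Then 93.3 x² + x − 6.26 = 0, giving x = 0.254 V (positive root), so V_GS = 1.17 V.
I_D = (V_DD − V_GS)/R = (7.18 − 1.17) / 35.9 = 0.167 mA.

I_D = 0.167 mA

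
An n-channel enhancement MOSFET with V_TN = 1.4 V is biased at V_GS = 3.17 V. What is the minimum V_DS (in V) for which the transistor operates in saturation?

The boundary between triode and saturation is V_DS = V_GS − V_TN = V_ov.
V_ov = 3.17 − 1.4 = 1.77 V.

V_DS,sat = 1.77 V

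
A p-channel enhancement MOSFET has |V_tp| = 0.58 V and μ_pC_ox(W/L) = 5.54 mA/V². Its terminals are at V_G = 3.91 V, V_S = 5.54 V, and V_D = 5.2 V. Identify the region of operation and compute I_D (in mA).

Triode; I_D = 1.66 mA

V_SG = V_S − V_G = 5.54 − 3.91 = 1.63 V; V_SD = V_S − V_D = 5.54 − 5.2 = 0.34 V.
V_ov = V_SG − |V_tp| = 1.63 − 0.58 = 1.05 V.
Since V_SD = 0.34 V < V_ov = 1.05 V, the device is in the triode region.
I_D = k_p [V_ov · V_SD − ½ V_SD²] = 5.54 × [1.05 × 0.34 − 0.5 × 0.34²] = 1.66 mA.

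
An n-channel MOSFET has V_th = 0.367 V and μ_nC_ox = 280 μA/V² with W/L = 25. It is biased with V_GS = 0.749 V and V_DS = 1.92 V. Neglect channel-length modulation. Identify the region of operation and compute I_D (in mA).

k_n = μ_nC_ox · (W/L) = 7 mA/V².
V_ov = V_GS − V_th = 0.749 − 0.367 = 0.382 V.
Since V_DS = 1.92 V ≥ V_ov = 0.382 V, the device is in saturation.
I_D = ½ k_n V_ov² = 0.5 × 7 × 0.382² = 0.511 mA.

Saturation; I_D = 0.511 mA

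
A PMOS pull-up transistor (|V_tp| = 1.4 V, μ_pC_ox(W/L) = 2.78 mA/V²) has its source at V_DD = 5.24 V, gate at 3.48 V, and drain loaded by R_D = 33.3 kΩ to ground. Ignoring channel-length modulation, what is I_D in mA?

V_SG = V_DD − V_G = 5.24 − 3.48 = 1.76 V, so V_ov = 1.76 − 1.4 = 0.36 V.
Assume saturation: I_D = ½ k_p V_ov² = 0.5 × 2.78 × 0.36² = 0.18 mA, giving V_SD = V_DD − I_D R_D = 5.24 − 0.18 × 33.3 = -0.759 V.
But -0.759 V < V_ov = 0.36 V, so the device is actually in triode.
In triode I_D = k_p[V_ov V_SD − ½ V_SD²] and I_D = (V_DD − V_SD)/R_D. Equating: 46.3 V_SD² − 34.33 V_SD + 5.24 = 0, giving V_SD = 0.215 V (the root below V_ov).
I_D = (5.24 − 0.215) / 33.3 = 0.151 mA.

I_D = 0.151 mA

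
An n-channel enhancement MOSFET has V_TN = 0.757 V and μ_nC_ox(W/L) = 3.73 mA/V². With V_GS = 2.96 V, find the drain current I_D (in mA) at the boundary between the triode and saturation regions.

At the boundary V_DS = V_ov = V_GS − V_TN = 2.96 − 0.757 = 2.2 V.
I_D = ½ k_n V_ov² = 0.5 × 3.73 × 2.2² = 9.05 mA.

I_D = 9.05 mA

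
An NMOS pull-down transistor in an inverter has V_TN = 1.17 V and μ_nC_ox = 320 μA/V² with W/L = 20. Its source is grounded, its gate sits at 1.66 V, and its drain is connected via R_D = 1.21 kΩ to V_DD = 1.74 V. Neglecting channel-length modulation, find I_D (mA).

V_GS = V_G = 1.66 V, so V_ov = 1.66 − 1.17 = 0.49 V.
k_n = μ_nC_ox · (W/L) = 6.4 mA/V².
Assume saturation: I_D = ½ k_n V_ov² = 0.5 × 6.4 × 0.49² = 0.768 mA, giving V_DS = V_DD − I_D R_D = 1.74 − 0.768 × 1.21 = 0.81 V.
V_DS = 0.81 V ≥ V_ov = 0.49 V, confirming saturation.

I_D = 0.768 mA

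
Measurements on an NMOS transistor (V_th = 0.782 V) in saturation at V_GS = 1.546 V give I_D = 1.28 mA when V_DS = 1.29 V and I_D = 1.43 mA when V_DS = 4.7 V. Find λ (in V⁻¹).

With V_GS fixed, I_D ∝ (1 + λ V_DS) in saturation, so I_D2/I_D1 = (1 + λ V_DS2)/(1 + λ V_DS1).
1.43/1.28 = 1.117 = (1 + 4.7 λ)/(1 + 1.29 λ).
Solving: λ (I_D1 V_DS2 − I_D2 V_DS1) = I_D2 − I_D1, so λ = (1.43 − 1.28) / (1.28 × 4.7 − 1.43 × 1.29) = 0.15 / 4.17 = 0.036 V⁻¹.

λ = 0.0360 V⁻¹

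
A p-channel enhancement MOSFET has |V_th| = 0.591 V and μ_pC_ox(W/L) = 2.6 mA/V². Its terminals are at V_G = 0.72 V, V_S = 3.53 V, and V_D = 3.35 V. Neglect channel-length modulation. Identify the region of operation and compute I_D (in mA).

V_SG = V_S − V_G = 3.53 − 0.72 = 2.81 V; V_SD = V_S − V_D = 3.53 − 3.35 = 0.18 V.
V_ov = V_SG − |V_th| = 2.81 − 0.591 = 2.22 V.
Since V_SD = 0.18 V < V_ov = 2.22 V, the device is in the triode region.
I_D = k_p [V_ov · V_SD − ½ V_SD²] = 2.6 × [2.22 × 0.18 − 0.5 × 0.18²] = 0.996 mA.

Triode; I_D = 0.996 mA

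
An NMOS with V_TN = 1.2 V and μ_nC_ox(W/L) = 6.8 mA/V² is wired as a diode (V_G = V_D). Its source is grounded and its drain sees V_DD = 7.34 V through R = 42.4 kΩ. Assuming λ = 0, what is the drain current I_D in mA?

I_D = 0.140 mA

With gate tied to drain, V_GS = V_DS ≥ V_GS − V_TN, so the device is in saturation.
KCL at the drain: ½ k_n (V_GS − V_TN)² = (V_DD − V_GS)/R.
Let x = V_GS − 1.2. Then 144 x² + x − 6.14 = 0, giving x = 0.203 V (positive root), so V_GS = 1.4 V.
I_D = (V_DD − V_GS)/R = (7.34 − 1.4) / 42.4 = 0.14 mA.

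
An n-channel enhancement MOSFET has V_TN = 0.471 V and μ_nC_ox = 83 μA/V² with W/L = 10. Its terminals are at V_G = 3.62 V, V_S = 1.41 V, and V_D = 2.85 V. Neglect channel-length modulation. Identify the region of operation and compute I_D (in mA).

V_GS = V_G − V_S = 3.62 − 1.41 = 2.21 V; V_DS = V_D − V_S = 2.85 − 1.41 = 1.44 V.
k_n = μ_nC_ox · (W/L) = 0.83 mA/V².
V_ov = V_GS − V_TN = 2.21 − 0.471 = 1.74 V.
Since V_DS = 1.44 V < V_ov = 1.74 V, the device is in the triode region.
I_D = k_n [V_ov · V_DS − ½ V_DS²] = 0.83 × [1.74 × 1.44 − 0.5 × 1.44²] = 1.22 mA.

Triode; I_D = 1.22 mA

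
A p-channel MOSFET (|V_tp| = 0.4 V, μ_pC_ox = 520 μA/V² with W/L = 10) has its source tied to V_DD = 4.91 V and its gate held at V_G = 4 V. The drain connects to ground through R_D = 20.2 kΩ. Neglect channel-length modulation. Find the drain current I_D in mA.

V_SG = V_DD − V_G = 4.91 − 4 = 0.91 V, so V_ov = 0.91 − 0.4 = 0.51 V.
k_p = μ_pC_ox · (W/L) = 5.2 mA/V².
Assume saturation: I_D = ½ k_p V_ov² = 0.5 × 5.2 × 0.51² = 0.676 mA, giving V_SD = V_DD − I_D R_D = 4.91 − 0.676 × 20.2 = -8.75 V.
But -8.75 V < V_ov = 0.51 V, so the device is actually in triode.
In triode I_D = k_p[V_ov V_SD − ½ V_SD²] and I_D = (V_DD − V_SD)/R_D. Equating: 52.5 V_SD² − 54.57 V_SD + 4.91 = 0, giving V_SD = 0.0995 V (the root below V_ov).
I_D = (4.91 − 0.0995) / 20.2 = 0.238 mA.

I_D = 0.238 mA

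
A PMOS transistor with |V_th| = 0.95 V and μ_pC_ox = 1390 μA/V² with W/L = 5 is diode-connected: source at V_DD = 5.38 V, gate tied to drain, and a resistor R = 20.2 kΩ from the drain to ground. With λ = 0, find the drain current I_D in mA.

With gate tied to drain, V_SG = V_SD ≥ V_SG − |V_th|, so the device is in saturation.
k_p = μ_pC_ox · (W/L) = 6.95 mA/V².
KCL at the drain: ½ k_p (V_SG − |V_th|)² = (V_DD − V_SG)/R.
Let x = V_SG − 0.95. Then 70.2 x² + x − 4.43 = 0, giving x = 0.244 V (positive root), so V_SG = 1.19 V.
I_D = (V_DD − V_SG)/R = (5.38 − 1.19) / 20.2 = 0.207 mA.

I_D = 0.207 mA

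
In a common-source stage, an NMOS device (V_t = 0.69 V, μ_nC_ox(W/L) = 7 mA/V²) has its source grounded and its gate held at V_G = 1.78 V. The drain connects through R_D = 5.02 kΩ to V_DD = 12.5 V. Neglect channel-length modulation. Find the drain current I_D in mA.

V_GS = V_G = 1.78 V, so V_ov = 1.78 − 0.69 = 1.09 V.
Assume saturation: I_D = ½ k_n V_ov² = 0.5 × 7 × 1.09² = 4.16 mA, giving V_DS = V_DD − I_D R_D = 12.5 − 4.16 × 5.02 = -8.37 V.
But -8.37 V < V_ov = 1.09 V, so the device is actually in triode.
In triode I_D = k_n[V_ov V_DS − ½ V_DS²] and I_D = (V_DD − V_DS)/R_D. Equating: 17.6 V_DS² − 39.3 V_DS + 12.5 = 0, giving V_DS = 0.384 V (the root below V_ov).
I_D = (12.5 − 0.384) / 5.02 = 2.41 mA.

I_D = 2.41 mA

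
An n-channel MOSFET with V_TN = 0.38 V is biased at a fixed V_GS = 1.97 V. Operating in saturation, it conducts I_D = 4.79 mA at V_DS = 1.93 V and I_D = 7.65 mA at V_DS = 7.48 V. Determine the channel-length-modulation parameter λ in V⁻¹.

λ = 0.136 V⁻¹

With V_GS fixed, I_D ∝ (1 + λ V_DS) in saturation, so I_D2/I_D1 = (1 + λ V_DS2)/(1 + λ V_DS1).
7.65/4.79 = 1.597 = (1 + 7.48 λ)/(1 + 1.93 λ).
Solving: λ (I_D1 V_DS2 − I_D2 V_DS1) = I_D2 − I_D1, so λ = (7.65 − 4.79) / (4.79 × 7.48 − 7.65 × 1.93) = 2.86 / 21.1 = 0.136 V⁻¹.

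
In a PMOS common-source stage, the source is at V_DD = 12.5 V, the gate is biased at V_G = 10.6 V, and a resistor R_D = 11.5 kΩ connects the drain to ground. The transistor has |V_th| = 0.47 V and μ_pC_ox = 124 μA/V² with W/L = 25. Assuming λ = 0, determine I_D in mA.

I_D = 1.06 mA

V_SG = V_DD − V_G = 12.5 − 10.6 = 1.9 V, so V_ov = 1.9 − 0.47 = 1.43 V.
k_p = μ_pC_ox · (W/L) = 3.1 mA/V².
Assume saturation: I_D = ½ k_p V_ov² = 0.5 × 3.1 × 1.43² = 3.17 mA, giving V_SD = V_DD − I_D R_D = 12.5 − 3.17 × 11.5 = -24 V.
But -24 V < V_ov = 1.43 V, so the device is actually in triode.
In triode I_D = k_p[V_ov V_SD − ½ V_SD²] and I_D = (V_DD − V_SD)/R_D. Equating: 17.8 V_SD² − 51.98 V_SD + 12.5 = 0, giving V_SD = 0.264 V (the root below V_ov).
I_D = (12.5 − 0.264) / 11.5 = 1.06 mA.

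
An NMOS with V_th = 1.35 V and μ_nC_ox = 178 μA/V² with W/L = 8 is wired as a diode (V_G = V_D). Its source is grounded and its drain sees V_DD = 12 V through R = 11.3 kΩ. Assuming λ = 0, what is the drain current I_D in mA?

I_D = 0.846 mA

With gate tied to drain, V_GS = V_DS ≥ V_GS − V_th, so the device is in saturation.
k_n = μ_nC_ox · (W/L) = 1.424 mA/V².
KCL at the drain: ½ k_n (V_GS − V_th)² = (V_DD − V_GS)/R.
Let x = V_GS − 1.35. Then 8.05 x² + x − 10.65 = 0, giving x = 1.09 V (positive root), so V_GS = 2.44 V.
I_D = (V_DD − V_GS)/R = (12 − 2.44) / 11.3 = 0.846 mA.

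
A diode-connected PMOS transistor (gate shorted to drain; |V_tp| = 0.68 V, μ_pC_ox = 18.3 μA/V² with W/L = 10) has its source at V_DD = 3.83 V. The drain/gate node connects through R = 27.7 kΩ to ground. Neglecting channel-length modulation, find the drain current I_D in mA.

I_D = 0.0800 mA

With gate tied to drain, V_SG = V_SD ≥ V_SG − |V_tp|, so the device is in saturation.
k_p = μ_pC_ox · (W/L) = 0.183 mA/V².
KCL at the drain: ½ k_p (V_SG − |V_tp|)² = (V_DD − V_SG)/R.
Let x = V_SG − 0.68. Then 2.53 x² + x − 3.15 = 0, giving x = 0.935 V (positive root), so V_SG = 1.61 V.
I_D = (V_DD − V_SG)/R = (3.83 − 1.61) / 27.7 = 0.08 mA.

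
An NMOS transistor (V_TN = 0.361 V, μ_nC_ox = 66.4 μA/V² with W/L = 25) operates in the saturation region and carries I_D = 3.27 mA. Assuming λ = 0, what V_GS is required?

k_n = μ_nC_ox · (W/L) = 1.66 mA/V².
In saturation I_D = ½ k_n (V_GS − V_TN)², so V_GS − V_TN = √(2 I_D / k_n) = √(2 × 3.27 / 1.66) = 1.98 V.
V_GS = 0.361 + 1.98 = 2.35 V.

V_GS = 2.35 V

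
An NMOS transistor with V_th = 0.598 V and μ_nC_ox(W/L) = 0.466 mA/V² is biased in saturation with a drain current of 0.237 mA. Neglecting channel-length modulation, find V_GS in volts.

V_GS = 1.61 V

In saturation I_D = ½ k_n (V_GS − V_th)², so V_GS − V_th = √(2 I_D / k_n) = √(2 × 0.237 / 0.466) = 1.01 V.
V_GS = 0.598 + 1.01 = 1.61 V.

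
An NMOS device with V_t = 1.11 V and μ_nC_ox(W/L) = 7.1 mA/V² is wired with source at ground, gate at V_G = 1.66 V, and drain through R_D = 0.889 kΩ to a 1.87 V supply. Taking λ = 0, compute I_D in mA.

V_GS = V_G = 1.66 V, so V_ov = 1.66 − 1.11 = 0.55 V.
Assume saturation: I_D = ½ k_n V_ov² = 0.5 × 7.1 × 0.55² = 1.07 mA, giving V_DS = V_DD − I_D R_D = 1.87 − 1.07 × 0.889 = 0.915 V.
V_DS = 0.915 V ≥ V_ov = 0.55 V, confirming saturation.

I_D = 1.07 mA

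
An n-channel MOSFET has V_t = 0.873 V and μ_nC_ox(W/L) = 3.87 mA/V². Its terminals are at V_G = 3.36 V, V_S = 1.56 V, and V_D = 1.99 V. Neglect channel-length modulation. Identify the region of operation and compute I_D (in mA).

V_GS = V_G − V_S = 3.36 − 1.56 = 1.8 V; V_DS = V_D − V_S = 1.99 − 1.56 = 0.43 V.
V_ov = V_GS − V_t = 1.8 − 0.873 = 0.927 V.
Since V_DS = 0.43 V < V_ov = 0.927 V, the device is in the triode region.
I_D = k_n [V_ov · V_DS − ½ V_DS²] = 3.87 × [0.927 × 0.43 − 0.5 × 0.43²] = 1.18 mA.

Triode; I_D = 1.18 mA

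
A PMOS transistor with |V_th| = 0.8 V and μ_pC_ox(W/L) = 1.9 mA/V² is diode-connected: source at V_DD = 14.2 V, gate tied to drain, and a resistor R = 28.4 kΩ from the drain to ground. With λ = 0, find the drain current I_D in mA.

I_D = 0.448 mA

With gate tied to drain, V_SG = V_SD ≥ V_SG − |V_th|, so the device is in saturation.
KCL at the drain: ½ k_p (V_SG − |V_th|)² = (V_DD − V_SG)/R.
Let x = V_SG − 0.8. Then 27 x² + x − 13.4 = 0, giving x = 0.686 V (positive root), so V_SG = 1.49 V.
I_D = (V_DD − V_SG)/R = (14.2 − 1.49) / 28.4 = 0.448 mA.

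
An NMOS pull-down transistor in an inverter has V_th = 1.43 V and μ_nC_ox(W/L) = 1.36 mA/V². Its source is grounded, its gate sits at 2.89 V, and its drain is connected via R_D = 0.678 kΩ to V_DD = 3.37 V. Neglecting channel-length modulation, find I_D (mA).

V_GS = V_G = 2.89 V, so V_ov = 2.89 − 1.43 = 1.46 V.
Assume saturation: I_D = ½ k_n V_ov² = 0.5 × 1.36 × 1.46² = 1.45 mA, giving V_DS = V_DD − I_D R_D = 3.37 − 1.45 × 0.678 = 2.39 V.
V_DS = 2.39 V ≥ V_ov = 1.46 V, confirming saturation.

I_D = 1.45 mA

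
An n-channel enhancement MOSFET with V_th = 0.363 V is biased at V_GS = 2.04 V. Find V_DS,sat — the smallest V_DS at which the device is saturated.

The boundary between triode and saturation is V_DS = V_GS − V_th = V_ov.
V_ov = 2.04 − 0.363 = 1.68 V.

V_DS,sat = 1.68 V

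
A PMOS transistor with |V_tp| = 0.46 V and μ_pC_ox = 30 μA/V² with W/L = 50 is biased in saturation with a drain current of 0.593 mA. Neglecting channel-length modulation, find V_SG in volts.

V_SG = 1.35 V

k_p = μ_pC_ox · (W/L) = 1.5 mA/V².
In saturation I_D = ½ k_p (V_SG − |V_tp|)², so V_SG − |V_tp| = √(2 I_D / k_p) = √(2 × 0.593 / 1.5) = 0.889 V.
V_SG = 0.46 + 0.889 = 1.35 V.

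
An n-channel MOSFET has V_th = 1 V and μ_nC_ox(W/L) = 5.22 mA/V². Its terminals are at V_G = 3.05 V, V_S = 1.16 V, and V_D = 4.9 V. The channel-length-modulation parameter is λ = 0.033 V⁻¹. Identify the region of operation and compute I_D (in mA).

V_GS = V_G − V_S = 3.05 − 1.16 = 1.89 V; V_DS = V_D − V_S = 4.9 − 1.16 = 3.74 V.
V_ov = V_GS − V_th = 1.89 − 1 = 0.89 V.
Since V_DS = 3.74 V ≥ V_ov = 0.89 V, the device is in saturation.
I_D = ½ k_n V_ov² (1 + λ V_DS) = 0.5 × 5.22 × 0.89² × (1 + 0.033 × 3.74) = 2.32 mA.

Saturation; I_D = 2.32 mA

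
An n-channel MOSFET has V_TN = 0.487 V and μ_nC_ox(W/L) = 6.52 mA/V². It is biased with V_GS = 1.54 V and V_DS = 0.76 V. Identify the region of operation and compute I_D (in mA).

Triode; I_D = 3.33 mA

V_ov = V_GS − V_TN = 1.54 − 0.487 = 1.05 V.
Since V_DS = 0.76 V < V_ov = 1.05 V, the device is in the triode region.
I_D = k_n [V_ov · V_DS − ½ V_DS²] = 6.52 × [1.05 × 0.76 − 0.5 × 0.76²] = 3.33 mA.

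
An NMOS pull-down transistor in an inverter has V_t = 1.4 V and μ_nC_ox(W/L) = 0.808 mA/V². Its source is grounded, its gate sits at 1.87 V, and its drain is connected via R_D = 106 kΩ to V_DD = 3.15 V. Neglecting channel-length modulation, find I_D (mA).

I_D = 0.0289 mA

V_GS = V_G = 1.87 V, so V_ov = 1.87 − 1.4 = 0.47 V.
Assume saturation: I_D = ½ k_n V_ov² = 0.5 × 0.808 × 0.47² = 0.0892 mA, giving V_DS = V_DD − I_D R_D = 3.15 − 0.0892 × 106 = -6.31 V.
But -6.31 V < V_ov = 0.47 V, so the device is actually in triode.
In triode I_D = k_n[V_ov V_DS − ½ V_DS²] and I_D = (V_DD − V_DS)/R_D. Equating: 42.8 V_DS² − 41.25 V_DS + 3.15 = 0, giving V_DS = 0.0836 V (the root below V_ov).
I_D = (3.15 − 0.0836) / 106 = 0.0289 mA.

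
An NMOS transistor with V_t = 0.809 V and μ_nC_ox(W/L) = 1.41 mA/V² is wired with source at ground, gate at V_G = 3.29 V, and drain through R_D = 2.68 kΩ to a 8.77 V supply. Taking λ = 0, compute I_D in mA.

V_GS = V_G = 3.29 V, so V_ov = 3.29 − 0.809 = 2.48 V.
Assume saturation: I_D = ½ k_n V_ov² = 0.5 × 1.41 × 2.48² = 4.34 mA, giving V_DS = V_DD − I_D R_D = 8.77 − 4.34 × 2.68 = -2.86 V.
But -2.86 V < V_ov = 2.48 V, so the device is actually in triode.
In triode I_D = k_n[V_ov V_DS − ½ V_DS²] and I_D = (V_DD − V_DS)/R_D. Equating: 1.89 V_DS² − 10.38 V_DS + 8.77 = 0, giving V_DS = 1.04 V (the root below V_ov).
I_D = (8.77 − 1.04) / 2.68 = 2.88 mA.

I_D = 2.88 mA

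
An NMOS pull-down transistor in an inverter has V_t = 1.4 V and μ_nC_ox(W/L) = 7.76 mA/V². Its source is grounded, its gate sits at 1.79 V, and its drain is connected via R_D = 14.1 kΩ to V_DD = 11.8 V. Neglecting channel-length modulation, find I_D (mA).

I_D = 0.590 mA

V_GS = V_G = 1.79 V, so V_ov = 1.79 − 1.4 = 0.39 V.
Assume saturation: I_D = ½ k_n V_ov² = 0.5 × 7.76 × 0.39² = 0.59 mA, giving V_DS = V_DD − I_D R_D = 11.8 − 0.59 × 14.1 = 3.48 V.
V_DS = 3.48 V ≥ V_ov = 0.39 V, confirming saturation.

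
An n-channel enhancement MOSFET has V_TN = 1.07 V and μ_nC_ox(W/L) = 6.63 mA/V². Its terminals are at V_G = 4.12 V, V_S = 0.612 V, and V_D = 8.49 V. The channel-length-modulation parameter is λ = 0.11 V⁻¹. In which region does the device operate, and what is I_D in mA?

V_GS = V_G − V_S = 4.12 − 0.612 = 3.51 V; V_DS = V_D − V_S = 8.49 − 0.612 = 7.88 V.
V_ov = V_GS − V_TN = 3.51 − 1.07 = 2.44 V.
Since V_DS = 7.88 V ≥ V_ov = 2.44 V, the device is in saturation.
I_D = ½ k_n V_ov² (1 + λ V_DS) = 0.5 × 6.63 × 2.44² × (1 + 0.11 × 7.88) = 36.8 mA.

Saturation; I_D = 36.8 mA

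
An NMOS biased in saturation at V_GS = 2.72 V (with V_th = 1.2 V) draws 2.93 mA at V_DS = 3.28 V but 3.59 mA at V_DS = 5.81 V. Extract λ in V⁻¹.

λ = 0.126 V⁻¹

With V_GS fixed, I_D ∝ (1 + λ V_DS) in saturation, so I_D2/I_D1 = (1 + λ V_DS2)/(1 + λ V_DS1).
3.59/2.93 = 1.225 = (1 + 5.81 λ)/(1 + 3.28 λ).
Solving: λ (I_D1 V_DS2 − I_D2 V_DS1) = I_D2 − I_D1, so λ = (3.59 − 2.93) / (2.93 × 5.81 − 3.59 × 3.28) = 0.66 / 5.25 = 0.126 V⁻¹.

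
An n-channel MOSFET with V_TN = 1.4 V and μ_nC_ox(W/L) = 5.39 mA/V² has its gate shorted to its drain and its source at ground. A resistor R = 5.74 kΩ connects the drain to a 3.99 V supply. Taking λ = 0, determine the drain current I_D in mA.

With gate tied to drain, V_GS = V_DS ≥ V_GS − V_TN, so the device is in saturation.
KCL at the drain: ½ k_n (V_GS − V_TN)² = (V_DD − V_GS)/R.
Let x = V_GS − 1.4. Then 15.5 x² + x − 2.59 = 0, giving x = 0.378 V (positive root), so V_GS = 1.78 V.
I_D = (V_DD − V_GS)/R = (3.99 − 1.78) / 5.74 = 0.385 mA.

I_D = 0.385 mA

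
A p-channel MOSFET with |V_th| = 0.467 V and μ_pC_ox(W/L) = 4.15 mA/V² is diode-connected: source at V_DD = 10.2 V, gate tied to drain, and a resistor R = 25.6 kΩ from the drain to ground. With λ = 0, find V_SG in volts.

With gate tied to drain, V_SG = V_SD ≥ V_SG − |V_th|, so the device is in saturation.
KCL at the drain: ½ k_p (V_SG − |V_th|)² = (V_DD − V_SG)/R.
Let x = V_SG − 0.467. Then 53.1 x² + x − 9.733 = 0, giving x = 0.419 V (positive root), so V_SG = 0.886 V.
I_D = (V_DD − V_SG)/R = (10.2 − 0.886) / 25.6 = 0.364 mA.

V_SG = 0.886 V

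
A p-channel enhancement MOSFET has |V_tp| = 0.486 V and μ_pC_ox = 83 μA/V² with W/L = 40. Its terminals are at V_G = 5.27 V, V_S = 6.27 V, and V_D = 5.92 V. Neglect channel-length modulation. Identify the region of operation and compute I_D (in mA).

Triode; I_D = 0.394 mA

V_SG = V_S − V_G = 6.27 − 5.27 = 1 V; V_SD = V_S − V_D = 6.27 − 5.92 = 0.35 V.
k_p = μ_pC_ox · (W/L) = 3.32 mA/V².
V_ov = V_SG − |V_tp| = 1 − 0.486 = 0.514 V.
Since V_SD = 0.35 V < V_ov = 0.514 V, the device is in the triode region.
I_D = k_p [V_ov · V_SD − ½ V_SD²] = 3.32 × [0.514 × 0.35 − 0.5 × 0.35²] = 0.394 mA.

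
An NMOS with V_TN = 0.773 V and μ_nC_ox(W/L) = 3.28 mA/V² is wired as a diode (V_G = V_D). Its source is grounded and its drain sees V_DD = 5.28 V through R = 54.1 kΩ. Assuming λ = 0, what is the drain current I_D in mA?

I_D = 0.0792 mA

With gate tied to drain, V_GS = V_DS ≥ V_GS − V_TN, so the device is in saturation.
KCL at the drain: ½ k_n (V_GS − V_TN)² = (V_DD − V_GS)/R.
Let x = V_GS − 0.773. Then 88.7 x² + x − 4.507 = 0, giving x = 0.22 V (positive root), so V_GS = 0.993 V.
I_D = (V_DD − V_GS)/R = (5.28 − 0.993) / 54.1 = 0.0792 mA.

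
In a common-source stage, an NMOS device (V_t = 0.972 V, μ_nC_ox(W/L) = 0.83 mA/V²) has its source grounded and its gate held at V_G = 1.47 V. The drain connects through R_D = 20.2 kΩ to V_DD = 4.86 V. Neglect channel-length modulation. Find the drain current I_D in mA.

I_D = 0.103 mA

V_GS = V_G = 1.47 V, so V_ov = 1.47 − 0.972 = 0.498 V.
Assume saturation: I_D = ½ k_n V_ov² = 0.5 × 0.83 × 0.498² = 0.103 mA, giving V_DS = V_DD − I_D R_D = 4.86 − 0.103 × 20.2 = 2.78 V.
V_DS = 2.78 V ≥ V_ov = 0.498 V, confirming saturation.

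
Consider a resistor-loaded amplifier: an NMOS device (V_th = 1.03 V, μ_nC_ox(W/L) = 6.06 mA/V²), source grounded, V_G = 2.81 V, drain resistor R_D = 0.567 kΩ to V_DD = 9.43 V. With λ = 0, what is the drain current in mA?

V_GS = V_G = 2.81 V, so V_ov = 2.81 − 1.03 = 1.78 V.
Assume saturation: I_D = ½ k_n V_ov² = 0.5 × 6.06 × 1.78² = 9.6 mA, giving V_DS = V_DD − I_D R_D = 9.43 − 9.6 × 0.567 = 3.99 V.
V_DS = 3.99 V ≥ V_ov = 1.78 V, confirming saturation.

I_D = 9.60 mA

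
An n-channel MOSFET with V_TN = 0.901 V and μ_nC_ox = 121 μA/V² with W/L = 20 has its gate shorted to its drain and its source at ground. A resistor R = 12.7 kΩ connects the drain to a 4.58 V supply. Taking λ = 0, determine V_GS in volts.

With gate tied to drain, V_GS = V_DS ≥ V_GS − V_TN, so the device is in saturation.
k_n = μ_nC_ox · (W/L) = 2.42 mA/V².
KCL at the drain: ½ k_n (V_GS − V_TN)² = (V_DD − V_GS)/R.
Let x = V_GS − 0.901. Then 15.4 x² + x − 3.679 = 0, giving x = 0.458 V (positive root), so V_GS = 1.36 V.
I_D = (V_DD − V_GS)/R = (4.58 − 1.36) / 12.7 = 0.254 mA.

V_GS = 1.36 V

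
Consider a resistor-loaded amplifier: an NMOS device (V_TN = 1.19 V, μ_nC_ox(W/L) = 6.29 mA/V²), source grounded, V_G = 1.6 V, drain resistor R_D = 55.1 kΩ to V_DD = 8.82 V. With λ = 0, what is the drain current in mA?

I_D = 0.159 mA

V_GS = V_G = 1.6 V, so V_ov = 1.6 − 1.19 = 0.41 V.
Assume saturation: I_D = ½ k_n V_ov² = 0.5 × 6.29 × 0.41² = 0.529 mA, giving V_DS = V_DD − I_D R_D = 8.82 − 0.529 × 55.1 = -20.3 V.
But -20.3 V < V_ov = 0.41 V, so the device is actually in triode.
In triode I_D = k_n[V_ov V_DS − ½ V_DS²] and I_D = (V_DD − V_DS)/R_D. Equating: 173 V_DS² − 143.1 V_DS + 8.82 = 0, giving V_DS = 0.0671 V (the root below V_ov).
I_D = (8.82 − 0.0671) / 55.1 = 0.159 mA.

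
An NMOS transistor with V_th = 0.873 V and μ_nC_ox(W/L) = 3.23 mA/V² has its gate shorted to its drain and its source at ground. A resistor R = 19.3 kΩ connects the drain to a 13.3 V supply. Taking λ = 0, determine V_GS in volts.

V_GS = 1.49 V

With gate tied to drain, V_GS = V_DS ≥ V_GS − V_th, so the device is in saturation.
KCL at the drain: ½ k_n (V_GS − V_th)² = (V_DD − V_GS)/R.
Let x = V_GS − 0.873. Then 31.2 x² + x − 12.43 = 0, giving x = 0.616 V (positive root), so V_GS = 1.49 V.
I_D = (V_DD − V_GS)/R = (13.3 − 1.49) / 19.3 = 0.612 mA.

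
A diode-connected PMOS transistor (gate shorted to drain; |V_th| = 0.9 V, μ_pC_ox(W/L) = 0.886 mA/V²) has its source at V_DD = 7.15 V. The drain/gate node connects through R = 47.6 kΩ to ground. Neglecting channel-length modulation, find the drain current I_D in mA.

With gate tied to drain, V_SG = V_SD ≥ V_SG − |V_th|, so the device is in saturation.
KCL at the drain: ½ k_p (V_SG − |V_th|)² = (V_DD − V_SG)/R.
Let x = V_SG − 0.9. Then 21.1 x² + x − 6.25 = 0, giving x = 0.521 V (positive root), so V_SG = 1.42 V.
I_D = (V_DD − V_SG)/R = (7.15 − 1.42) / 47.6 = 0.12 mA.

I_D = 0.120 mA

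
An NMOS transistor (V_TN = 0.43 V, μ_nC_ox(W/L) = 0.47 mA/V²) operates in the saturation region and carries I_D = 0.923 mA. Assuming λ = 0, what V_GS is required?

V_GS = 2.41 V

In saturation I_D = ½ k_n (V_GS − V_TN)², so V_GS − V_TN = √(2 I_D / k_n) = √(2 × 0.923 / 0.47) = 1.98 V.
V_GS = 0.43 + 1.98 = 2.41 V.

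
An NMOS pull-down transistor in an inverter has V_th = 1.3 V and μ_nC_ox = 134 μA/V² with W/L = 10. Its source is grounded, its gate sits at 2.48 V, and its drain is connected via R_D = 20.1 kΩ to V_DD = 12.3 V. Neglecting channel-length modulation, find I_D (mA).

V_GS = V_G = 2.48 V, so V_ov = 2.48 − 1.3 = 1.18 V.
k_n = μ_nC_ox · (W/L) = 1.34 mA/V².
Assume saturation: I_D = ½ k_n V_ov² = 0.5 × 1.34 × 1.18² = 0.933 mA, giving V_DS = V_DD − I_D R_D = 12.3 − 0.933 × 20.1 = -6.45 V.
But -6.45 V < V_ov = 1.18 V, so the device is actually in triode.
In triode I_D = k_n[V_ov V_DS − ½ V_DS²] and I_D = (V_DD − V_DS)/R_D. Equating: 13.5 V_DS² − 32.78 V_DS + 12.3 = 0, giving V_DS = 0.463 V (the root below V_ov).
I_D = (12.3 − 0.463) / 20.1 = 0.589 mA.

I_D = 0.589 mA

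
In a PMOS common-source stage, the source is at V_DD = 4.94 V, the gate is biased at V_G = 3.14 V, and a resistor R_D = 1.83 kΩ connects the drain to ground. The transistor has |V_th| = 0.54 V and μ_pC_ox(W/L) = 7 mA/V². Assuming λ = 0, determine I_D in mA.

V_SG = V_DD − V_G = 4.94 − 3.14 = 1.8 V, so V_ov = 1.8 − 0.54 = 1.26 V.
Assume saturation: I_D = ½ k_p V_ov² = 0.5 × 7 × 1.26² = 5.56 mA, giving V_SD = V_DD − I_D R_D = 4.94 − 5.56 × 1.83 = -5.23 V.
But -5.23 V < V_ov = 1.26 V, so the device is actually in triode.
In triode I_D = k_p[V_ov V_SD − ½ V_SD²] and I_D = (V_DD − V_SD)/R_D. Equating: 6.41 V_SD² − 17.14 V_SD + 4.94 = 0, giving V_SD = 0.329 V (the root below V_ov).
I_D = (4.94 − 0.329) / 1.83 = 2.52 mA.

I_D = 2.52 mA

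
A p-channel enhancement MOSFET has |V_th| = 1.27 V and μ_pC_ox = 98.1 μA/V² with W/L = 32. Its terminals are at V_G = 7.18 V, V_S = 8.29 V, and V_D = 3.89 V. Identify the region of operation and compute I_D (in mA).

Cutoff; I_D = 0 mA

V_SG = V_S − V_G = 8.29 − 7.18 = 1.11 V; V_SD = V_S − V_D = 8.29 − 3.89 = 4.4 V.
V_SG = 1.11 V < |V_th| = 1.27 V, so the transistor is in cutoff.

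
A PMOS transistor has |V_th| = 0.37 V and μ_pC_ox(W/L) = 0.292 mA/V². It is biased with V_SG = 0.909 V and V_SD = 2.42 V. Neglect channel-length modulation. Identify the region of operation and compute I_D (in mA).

V_ov = V_SG − |V_th| = 0.909 − 0.37 = 0.539 V.
Since V_SD = 2.42 V ≥ V_ov = 0.539 V, the device is in saturation.
I_D = ½ k_p V_ov² = 0.5 × 0.292 × 0.539² = 0.0424 mA.

Saturation; I_D = 0.0424 mA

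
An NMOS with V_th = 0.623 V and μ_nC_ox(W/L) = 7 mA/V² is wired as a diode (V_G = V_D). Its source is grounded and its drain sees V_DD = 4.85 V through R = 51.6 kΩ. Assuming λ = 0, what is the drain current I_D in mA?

With gate tied to drain, V_GS = V_DS ≥ V_GS − V_th, so the device is in saturation.
KCL at the drain: ½ k_n (V_GS − V_th)² = (V_DD − V_GS)/R.
Let x = V_GS − 0.623. Then 181 x² + x − 4.227 = 0, giving x = 0.15 V (positive root), so V_GS = 0.773 V.
I_D = (V_DD − V_GS)/R = (4.85 − 0.773) / 51.6 = 0.079 mA.

I_D = 0.0790 mA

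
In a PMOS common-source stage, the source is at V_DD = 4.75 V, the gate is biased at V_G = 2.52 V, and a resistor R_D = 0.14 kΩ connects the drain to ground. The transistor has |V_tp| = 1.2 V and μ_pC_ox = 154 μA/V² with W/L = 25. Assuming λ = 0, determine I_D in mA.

V_SG = V_DD − V_G = 4.75 − 2.52 = 2.23 V, so V_ov = 2.23 − 1.2 = 1.03 V.
k_p = μ_pC_ox · (W/L) = 3.85 mA/V².
Assume saturation: I_D = ½ k_p V_ov² = 0.5 × 3.85 × 1.03² = 2.04 mA, giving V_SD = V_DD − I_D R_D = 4.75 − 2.04 × 0.14 = 4.46 V.
V_SD = 4.46 V ≥ V_ov = 1.03 V, confirming saturation.

I_D = 2.04 mA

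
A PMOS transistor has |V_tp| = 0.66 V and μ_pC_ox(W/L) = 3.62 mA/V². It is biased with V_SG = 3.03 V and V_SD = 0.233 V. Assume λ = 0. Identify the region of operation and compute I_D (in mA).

Triode; I_D = 1.90 mA

V_ov = V_SG − |V_tp| = 3.03 − 0.66 = 2.37 V.
Since V_SD = 0.233 V < V_ov = 2.37 V, the device is in the triode region.
I_D = k_p [V_ov · V_SD − ½ V_SD²] = 3.62 × [2.37 × 0.233 − 0.5 × 0.233²] = 1.9 mA.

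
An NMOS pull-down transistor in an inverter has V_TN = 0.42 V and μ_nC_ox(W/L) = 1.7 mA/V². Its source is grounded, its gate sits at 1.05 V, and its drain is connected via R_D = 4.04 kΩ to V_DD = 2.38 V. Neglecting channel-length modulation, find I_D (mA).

I_D = 0.337 mA

V_GS = V_G = 1.05 V, so V_ov = 1.05 − 0.42 = 0.63 V.
Assume saturation: I_D = ½ k_n V_ov² = 0.5 × 1.7 × 0.63² = 0.337 mA, giving V_DS = V_DD − I_D R_D = 2.38 − 0.337 × 4.04 = 1.02 V.
V_DS = 1.02 V ≥ V_ov = 0.63 V, confirming saturation.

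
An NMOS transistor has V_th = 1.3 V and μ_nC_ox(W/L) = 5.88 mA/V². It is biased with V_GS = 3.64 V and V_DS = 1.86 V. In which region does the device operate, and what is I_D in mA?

Triode; I_D = 15.4 mA

V_ov = V_GS − V_th = 3.64 − 1.3 = 2.34 V.
Since V_DS = 1.86 V < V_ov = 2.34 V, the device is in the triode region.
I_D = k_n [V_ov · V_DS − ½ V_DS²] = 5.88 × [2.34 × 1.86 − 0.5 × 1.86²] = 15.4 mA.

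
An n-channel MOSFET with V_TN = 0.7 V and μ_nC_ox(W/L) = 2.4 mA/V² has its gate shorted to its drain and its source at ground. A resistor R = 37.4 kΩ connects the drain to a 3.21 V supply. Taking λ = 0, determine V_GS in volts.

With gate tied to drain, V_GS = V_DS ≥ V_GS − V_TN, so the device is in saturation.
KCL at the drain: ½ k_n (V_GS − V_TN)² = (V_DD − V_GS)/R.
Let x = V_GS − 0.7. Then 44.9 x² + x − 2.51 = 0, giving x = 0.226 V (positive root), so V_GS = 0.926 V.
I_D = (V_DD − V_GS)/R = (3.21 − 0.926) / 37.4 = 0.0611 mA.

V_GS = 0.926 V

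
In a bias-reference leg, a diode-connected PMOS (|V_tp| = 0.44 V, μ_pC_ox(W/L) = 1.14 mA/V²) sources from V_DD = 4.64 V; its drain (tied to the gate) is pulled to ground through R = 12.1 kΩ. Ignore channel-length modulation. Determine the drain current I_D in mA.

With gate tied to drain, V_SG = V_SD ≥ V_SG − |V_tp|, so the device is in saturation.
KCL at the drain: ½ k_p (V_SG − |V_tp|)² = (V_DD − V_SG)/R.
Let x = V_SG − 0.44. Then 6.9 x² + x − 4.2 = 0, giving x = 0.711 V (positive root), so V_SG = 1.15 V.
I_D = (V_DD − V_SG)/R = (4.64 − 1.15) / 12.1 = 0.288 mA.

I_D = 0.288 mA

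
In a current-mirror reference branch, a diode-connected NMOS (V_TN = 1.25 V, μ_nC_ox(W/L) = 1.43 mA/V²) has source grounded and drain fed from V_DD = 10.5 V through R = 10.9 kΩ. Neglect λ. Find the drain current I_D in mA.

I_D = 0.754 mA

With gate tied to drain, V_GS = V_DS ≥ V_GS − V_TN, so the device is in saturation.
KCL at the drain: ½ k_n (V_GS − V_TN)² = (V_DD − V_GS)/R.
Let x = V_GS − 1.25. Then 7.79 x² + x − 9.25 = 0, giving x = 1.03 V (positive root), so V_GS = 2.28 V.
I_D = (V_DD − V_GS)/R = (10.5 − 2.28) / 10.9 = 0.754 mA.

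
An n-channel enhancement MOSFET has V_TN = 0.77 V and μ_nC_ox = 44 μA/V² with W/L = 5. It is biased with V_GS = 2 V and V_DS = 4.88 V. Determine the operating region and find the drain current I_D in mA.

k_n = μ_nC_ox · (W/L) = 0.22 mA/V².
V_ov = V_GS − V_TN = 2 − 0.77 = 1.23 V.
Since V_DS = 4.88 V ≥ V_ov = 1.23 V, the device is in saturation.
I_D = ½ k_n V_ov² = 0.5 × 0.22 × 1.23² = 0.166 mA.

Saturation; I_D = 0.166 mA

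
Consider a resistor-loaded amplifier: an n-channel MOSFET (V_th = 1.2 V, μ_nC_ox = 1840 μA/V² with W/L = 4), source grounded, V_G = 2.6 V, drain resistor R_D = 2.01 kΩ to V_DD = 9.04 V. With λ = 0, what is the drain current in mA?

V_GS = V_G = 2.6 V, so V_ov = 2.6 − 1.2 = 1.4 V.
k_n = μ_nC_ox · (W/L) = 7.36 mA/V².
Assume saturation: I_D = ½ k_n V_ov² = 0.5 × 7.36 × 1.4² = 7.21 mA, giving V_DS = V_DD − I_D R_D = 9.04 − 7.21 × 2.01 = -5.46 V.
But -5.46 V < V_ov = 1.4 V, so the device is actually in triode.
In triode I_D = k_n[V_ov V_DS − ½ V_DS²] and I_D = (V_DD − V_DS)/R_D. Equating: 7.4 V_DS² − 21.71 V_DS + 9.04 = 0, giving V_DS = 0.502 V (the root below V_ov).
I_D = (9.04 − 0.502) / 2.01 = 4.25 mA.

I_D = 4.25 mA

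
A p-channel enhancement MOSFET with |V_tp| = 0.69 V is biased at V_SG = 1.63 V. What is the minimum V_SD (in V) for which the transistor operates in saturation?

V_SD,sat = 0.940 V

The boundary between triode and saturation is V_SD = V_SG − |V_tp| = V_ov.
V_ov = 1.63 − 0.69 = 0.94 V.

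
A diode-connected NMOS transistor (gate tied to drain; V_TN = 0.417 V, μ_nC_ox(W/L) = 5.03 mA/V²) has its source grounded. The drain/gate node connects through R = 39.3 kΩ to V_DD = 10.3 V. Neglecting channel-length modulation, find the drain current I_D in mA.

I_D = 0.244 mA

With gate tied to drain, V_GS = V_DS ≥ V_GS − V_TN, so the device is in saturation.
KCL at the drain: ½ k_n (V_GS − V_TN)² = (V_DD − V_GS)/R.
Let x = V_GS − 0.417. Then 98.8 x² + x − 9.883 = 0, giving x = 0.311 V (positive root), so V_GS = 0.728 V.
I_D = (V_DD − V_GS)/R = (10.3 − 0.728) / 39.3 = 0.244 mA.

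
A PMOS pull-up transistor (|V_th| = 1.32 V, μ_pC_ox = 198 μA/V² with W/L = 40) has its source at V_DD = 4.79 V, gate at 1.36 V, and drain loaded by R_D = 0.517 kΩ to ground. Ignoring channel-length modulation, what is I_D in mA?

I_D = 8.17 mA

V_SG = V_DD − V_G = 4.79 − 1.36 = 3.43 V, so V_ov = 3.43 − 1.32 = 2.11 V.
k_p = μ_pC_ox · (W/L) = 7.92 mA/V².
Assume saturation: I_D = ½ k_p V_ov² = 0.5 × 7.92 × 2.11² = 17.6 mA, giving V_SD = V_DD − I_D R_D = 4.79 − 17.6 × 0.517 = -4.32 V.
But -4.32 V < V_ov = 2.11 V, so the device is actually in triode.
In triode I_D = k_p[V_ov V_SD − ½ V_SD²] and I_D = (V_DD − V_SD)/R_D. Equating: 2.05 V_SD² − 9.64 V_SD + 4.79 = 0, giving V_SD = 0.565 V (the root below V_ov).
I_D = (4.79 − 0.565) / 0.517 = 8.17 mA.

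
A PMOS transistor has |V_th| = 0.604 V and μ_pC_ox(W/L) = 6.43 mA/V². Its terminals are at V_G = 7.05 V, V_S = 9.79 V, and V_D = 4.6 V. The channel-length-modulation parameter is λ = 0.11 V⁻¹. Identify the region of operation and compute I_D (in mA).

Saturation; I_D = 23.0 mA

V_SG = V_S − V_G = 9.79 − 7.05 = 2.74 V; V_SD = V_S − V_D = 9.79 − 4.6 = 5.19 V.
V_ov = V_SG − |V_th| = 2.74 − 0.604 = 2.14 V.
Since V_SD = 5.19 V ≥ V_ov = 2.14 V, the device is in saturation.
I_D = ½ k_p V_ov² (1 + λ V_SD) = 0.5 × 6.43 × 2.14² × (1 + 0.11 × 5.19) = 23 mA.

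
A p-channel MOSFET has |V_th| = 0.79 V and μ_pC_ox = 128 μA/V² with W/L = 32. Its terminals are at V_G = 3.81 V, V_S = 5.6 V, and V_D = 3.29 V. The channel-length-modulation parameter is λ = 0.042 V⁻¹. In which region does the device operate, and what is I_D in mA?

Saturation; I_D = 2.25 mA

V_SG = V_S − V_G = 5.6 − 3.81 = 1.79 V; V_SD = V_S − V_D = 5.6 − 3.29 = 2.31 V.
k_p = μ_pC_ox · (W/L) = 4.096 mA/V².
V_ov = V_SG − |V_th| = 1.79 − 0.79 = 1 V.
Since V_SD = 2.31 V ≥ V_ov = 1 V, the device is in saturation.
I_D = ½ k_p V_ov² (1 + λ V_SD) = 0.5 × 4.096 × 1² × (1 + 0.042 × 2.31) = 2.25 mA.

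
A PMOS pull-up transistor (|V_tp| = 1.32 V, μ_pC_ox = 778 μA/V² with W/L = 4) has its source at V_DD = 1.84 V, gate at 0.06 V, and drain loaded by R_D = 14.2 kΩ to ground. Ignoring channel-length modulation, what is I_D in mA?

I_D = 0.123 mA

V_SG = V_DD − V_G = 1.84 − 0.06 = 1.78 V, so V_ov = 1.78 − 1.32 = 0.46 V.
k_p = μ_pC_ox · (W/L) = 3.112 mA/V².
Assume saturation: I_D = ½ k_p V_ov² = 0.5 × 3.112 × 0.46² = 0.329 mA, giving V_SD = V_DD − I_D R_D = 1.84 − 0.329 × 14.2 = -2.84 V.
But -2.84 V < V_ov = 0.46 V, so the device is actually in triode.
In triode I_D = k_p[V_ov V_SD − ½ V_SD²] and I_D = (V_DD − V_SD)/R_D. Equating: 22.1 V_SD² − 21.33 V_SD + 1.84 = 0, giving V_SD = 0.0958 V (the root below V_ov).
I_D = (1.84 − 0.0958) / 14.2 = 0.123 mA.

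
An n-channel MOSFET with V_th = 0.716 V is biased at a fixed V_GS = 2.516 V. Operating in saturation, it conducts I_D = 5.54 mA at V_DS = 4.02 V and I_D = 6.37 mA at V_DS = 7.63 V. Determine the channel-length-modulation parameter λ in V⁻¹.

λ = 0.0498 V⁻¹

With V_GS fixed, I_D ∝ (1 + λ V_DS) in saturation, so I_D2/I_D1 = (1 + λ V_DS2)/(1 + λ V_DS1).
6.37/5.54 = 1.15 = (1 + 7.63 λ)/(1 + 4.02 λ).
Solving: λ (I_D1 V_DS2 − I_D2 V_DS1) = I_D2 − I_D1, so λ = (6.37 − 5.54) / (5.54 × 7.63 − 6.37 × 4.02) = 0.83 / 16.7 = 0.0498 V⁻¹.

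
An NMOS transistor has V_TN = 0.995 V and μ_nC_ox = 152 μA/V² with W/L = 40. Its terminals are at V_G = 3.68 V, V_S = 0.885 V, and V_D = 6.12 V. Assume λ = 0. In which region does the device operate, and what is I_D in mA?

V_GS = V_G − V_S = 3.68 − 0.885 = 2.79 V; V_DS = V_D − V_S = 6.12 − 0.885 = 5.24 V.
k_n = μ_nC_ox · (W/L) = 6.08 mA/V².
V_ov = V_GS − V_TN = 2.79 − 0.995 = 1.8 V.
Since V_DS = 5.24 V ≥ V_ov = 1.8 V, the device is in saturation.
I_D = ½ k_n V_ov² = 0.5 × 6.08 × 1.8² = 9.85 mA.

Saturation; I_D = 9.85 mA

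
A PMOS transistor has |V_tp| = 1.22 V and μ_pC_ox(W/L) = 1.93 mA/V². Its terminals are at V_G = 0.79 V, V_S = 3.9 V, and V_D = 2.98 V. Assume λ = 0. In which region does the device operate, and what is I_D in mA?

Triode; I_D = 2.54 mA

V_SG = V_S − V_G = 3.9 − 0.79 = 3.11 V; V_SD = V_S − V_D = 3.9 − 2.98 = 0.92 V.
V_ov = V_SG − |V_tp| = 3.11 − 1.22 = 1.89 V.
Since V_SD = 0.92 V < V_ov = 1.89 V, the device is in the triode region.
I_D = k_p [V_ov · V_SD − ½ V_SD²] = 1.93 × [1.89 × 0.92 − 0.5 × 0.92²] = 2.54 mA.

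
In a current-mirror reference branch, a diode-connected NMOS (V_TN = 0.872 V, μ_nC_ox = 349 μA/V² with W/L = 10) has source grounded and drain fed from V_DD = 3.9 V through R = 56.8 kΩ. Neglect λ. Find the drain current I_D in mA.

With gate tied to drain, V_GS = V_DS ≥ V_GS − V_TN, so the device is in saturation.
k_n = μ_nC_ox · (W/L) = 3.49 mA/V².
KCL at the drain: ½ k_n (V_GS − V_TN)² = (V_DD − V_GS)/R.
Let x = V_GS − 0.872. Then 99.1 x² + x − 3.028 = 0, giving x = 0.17 V (positive root), so V_GS = 1.04 V.
I_D = (V_DD − V_GS)/R = (3.9 − 1.04) / 56.8 = 0.0503 mA.

I_D = 0.0503 mA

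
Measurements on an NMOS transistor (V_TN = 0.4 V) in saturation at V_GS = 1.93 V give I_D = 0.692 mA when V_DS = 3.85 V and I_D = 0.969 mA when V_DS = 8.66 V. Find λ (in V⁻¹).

With V_GS fixed, I_D ∝ (1 + λ V_DS) in saturation, so I_D2/I_D1 = (1 + λ V_DS2)/(1 + λ V_DS1).
0.969/0.692 = 1.4 = (1 + 8.66 λ)/(1 + 3.85 λ).
Solving: λ (I_D1 V_DS2 − I_D2 V_DS1) = I_D2 − I_D1, so λ = (0.969 − 0.692) / (0.692 × 8.66 − 0.969 × 3.85) = 0.277 / 2.26 = 0.122 V⁻¹.

λ = 0.122 V⁻¹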